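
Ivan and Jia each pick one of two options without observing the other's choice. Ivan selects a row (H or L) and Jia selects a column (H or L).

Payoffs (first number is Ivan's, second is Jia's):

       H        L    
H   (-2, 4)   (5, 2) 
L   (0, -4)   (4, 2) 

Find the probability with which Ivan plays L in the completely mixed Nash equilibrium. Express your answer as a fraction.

Let r be the probability that Ivan plays H. In a completely mixed equilibrium, Jia must be indifferent between H and L.
Jia's expected payoff from H is 4r − 4(1−r); from L it is 2r + 2(1−r).
Setting these equal: 8r − 4 = 2, so r = 3/4.
Therefore Ivan plays L with probability 1 − 3/4 = 1/4.

1/4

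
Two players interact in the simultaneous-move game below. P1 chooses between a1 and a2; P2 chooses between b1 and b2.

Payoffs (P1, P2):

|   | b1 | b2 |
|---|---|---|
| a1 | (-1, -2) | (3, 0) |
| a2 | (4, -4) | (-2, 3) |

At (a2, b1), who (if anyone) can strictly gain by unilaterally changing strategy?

P1 at (a2, b1) earns 4; deviating to a1 yields -1 — not better.
P2 earns -4; deviating to b2 yields 3 — a strict improvement.
Only P2 has a strictly profitable deviation.

P2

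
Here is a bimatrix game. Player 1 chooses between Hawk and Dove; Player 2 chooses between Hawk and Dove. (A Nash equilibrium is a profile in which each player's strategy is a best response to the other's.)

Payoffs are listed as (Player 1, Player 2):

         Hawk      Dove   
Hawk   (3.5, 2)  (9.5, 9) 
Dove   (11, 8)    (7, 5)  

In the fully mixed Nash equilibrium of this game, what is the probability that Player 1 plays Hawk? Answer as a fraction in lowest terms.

3/10

Let r be the probability that Player 1 plays Hawk. In a completely mixed equilibrium, Player 2 must be indifferent between Hawk and Dove.
Player 2's expected payoff from Hawk is 2r + 8(1−r); from Dove it is 9r + 5(1−r).
Setting these equal: −6r + 8 = 4r + 5, so r = 3/10.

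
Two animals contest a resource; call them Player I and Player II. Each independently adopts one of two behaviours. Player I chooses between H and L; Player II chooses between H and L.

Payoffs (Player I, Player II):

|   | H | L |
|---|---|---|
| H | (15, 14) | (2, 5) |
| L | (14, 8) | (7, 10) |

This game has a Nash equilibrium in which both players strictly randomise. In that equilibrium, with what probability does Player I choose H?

Let p be the probability that Player I plays H. In a completely mixed equilibrium, Player II must be indifferent between H and L.
Player II's expected payoff from H is 14p + 8(1−p); from L it is 5p + 10(1−p).
Setting these equal: 6p + 8 = −5p + 10, so p = 2/11.

2/11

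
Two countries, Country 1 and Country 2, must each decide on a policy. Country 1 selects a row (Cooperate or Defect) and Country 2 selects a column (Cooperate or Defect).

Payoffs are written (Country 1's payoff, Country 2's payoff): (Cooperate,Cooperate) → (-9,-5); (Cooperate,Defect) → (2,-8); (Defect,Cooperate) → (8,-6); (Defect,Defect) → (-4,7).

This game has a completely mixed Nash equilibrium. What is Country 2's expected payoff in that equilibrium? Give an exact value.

-83/16

First find x, the probability Country 1 plays Cooperate, from Country 2's indifference between Cooperate and Defect: −5x − 6(1−x) = −8x + 7(1−x), giving x = 13/16.
Since Country 2 is indifferent in equilibrium, Country 2's expected payoff equals the payoff from either column against (13/16, 3/16). Using Cooperate: −5(13/16) − 6(3/16) = -83/16.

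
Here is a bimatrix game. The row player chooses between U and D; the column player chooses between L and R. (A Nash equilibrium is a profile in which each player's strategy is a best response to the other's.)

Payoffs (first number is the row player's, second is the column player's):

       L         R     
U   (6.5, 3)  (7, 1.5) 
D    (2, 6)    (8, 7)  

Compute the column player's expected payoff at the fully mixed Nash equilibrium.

First find x, the probability the row player plays U, from the column player's indifference between L and R: 3x + 6(1−x) = 1.5x + 7(1−x), giving x = 2/5.
Since the column player is indifferent in equilibrium, the column player's expected payoff equals the payoff from either column against (2/5, 3/5). Using L: 3(2/5) + 6(3/5) = 24/5.

24/5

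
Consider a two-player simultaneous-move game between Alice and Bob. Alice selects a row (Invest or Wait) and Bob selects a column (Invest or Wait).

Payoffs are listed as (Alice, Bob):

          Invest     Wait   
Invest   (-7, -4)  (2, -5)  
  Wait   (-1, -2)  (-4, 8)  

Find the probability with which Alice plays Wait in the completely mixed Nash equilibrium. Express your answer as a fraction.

Let r be the probability that Alice plays Invest. In a completely mixed equilibrium, Bob must be indifferent between Invest and Wait.
Bob's expected payoff from Invest is −4r − 2(1−r); from Wait it is −5r + 8(1−r).
Setting these equal: −2r − 2 = −13r + 8, so r = 10/11.
Therefore Alice plays Wait with probability 1 − 10/11 = 1/11.

1/11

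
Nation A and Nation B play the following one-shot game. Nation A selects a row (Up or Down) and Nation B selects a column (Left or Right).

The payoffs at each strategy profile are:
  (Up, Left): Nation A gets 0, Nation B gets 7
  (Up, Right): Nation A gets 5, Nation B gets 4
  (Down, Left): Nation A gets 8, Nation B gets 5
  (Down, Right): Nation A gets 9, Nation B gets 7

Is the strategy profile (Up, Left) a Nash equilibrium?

No

At (Up, Left), Nation A earns 0; switching to Down would give 8, so Nation A would deviate.
Nation B earns 7; switching to Right would give 4, so Nation B has no profitable deviation.
Since at least one player can profitably deviate, this is not a Nash equilibrium.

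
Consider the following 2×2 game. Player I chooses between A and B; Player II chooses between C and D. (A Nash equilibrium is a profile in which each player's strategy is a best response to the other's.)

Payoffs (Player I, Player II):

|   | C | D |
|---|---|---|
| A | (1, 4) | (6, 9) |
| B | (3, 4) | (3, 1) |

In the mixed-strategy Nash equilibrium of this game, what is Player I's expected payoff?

3

First find q, the probability Player II plays C, from Player I's indifference between A and B: q + 6(1−q) = 3q + 3(1−q), giving q = 3/5.
Since Player I is indifferent in equilibrium, Player I's expected payoff equals the payoff from either row against (3/5, 2/5). Using A: (3/5) + 6(2/5) = 3.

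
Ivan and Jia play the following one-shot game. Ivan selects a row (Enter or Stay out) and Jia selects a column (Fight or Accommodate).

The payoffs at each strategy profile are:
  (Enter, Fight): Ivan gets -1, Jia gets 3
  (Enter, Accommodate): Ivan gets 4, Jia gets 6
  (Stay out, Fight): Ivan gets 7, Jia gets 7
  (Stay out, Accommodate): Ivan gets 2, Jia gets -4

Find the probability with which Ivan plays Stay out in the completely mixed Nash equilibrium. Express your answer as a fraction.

Let x be the probability that Ivan plays Enter. In a completely mixed equilibrium, Jia must be indifferent between Fight and Accommodate.
Jia's expected payoff from Fight is 3x + 7(1−x); from Accommodate it is 6x − 4(1−x).
Setting these equal: −4x + 7 = 10x − 4, so x = 11/14.
Therefore Ivan plays Stay out with probability 1 − 11/14 = 3/14.

3/14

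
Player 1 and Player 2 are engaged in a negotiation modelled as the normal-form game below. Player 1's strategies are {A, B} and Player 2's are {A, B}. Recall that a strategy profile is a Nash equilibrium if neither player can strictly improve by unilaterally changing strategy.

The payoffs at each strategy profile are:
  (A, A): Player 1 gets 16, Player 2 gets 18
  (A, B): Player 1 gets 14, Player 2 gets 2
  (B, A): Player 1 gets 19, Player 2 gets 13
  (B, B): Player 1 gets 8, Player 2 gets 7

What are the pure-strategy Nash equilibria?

(B, A)

(A, A): Player 1 prefers B (19 > 16) — not an equilibrium.
(A, B): Player 2 prefers A (18 > 2) — not an equilibrium.
(B, A): Player 1 gets 19 ≥ 16 from A, and Player 2 gets 13 ≥ 7 from B — Nash equilibrium.
(B, B): Player 1 prefers A (14 > 8); Player 2 prefers A (13 > 7) — not an equilibrium.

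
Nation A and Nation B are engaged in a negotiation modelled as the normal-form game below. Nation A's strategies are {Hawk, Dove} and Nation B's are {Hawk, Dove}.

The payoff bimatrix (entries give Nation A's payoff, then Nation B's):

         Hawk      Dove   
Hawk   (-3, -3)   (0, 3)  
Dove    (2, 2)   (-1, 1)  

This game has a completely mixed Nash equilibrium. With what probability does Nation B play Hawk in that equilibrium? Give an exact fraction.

Let y be the probability that Nation B plays Hawk. In a completely mixed equilibrium, Nation A must be indifferent between Hawk and Dove.
Nation A's expected payoff from Hawk is −3y; from Dove it is 2y − (1−y).
Setting these equal: −3y = 3y − 1, so y = 1/6.

1/6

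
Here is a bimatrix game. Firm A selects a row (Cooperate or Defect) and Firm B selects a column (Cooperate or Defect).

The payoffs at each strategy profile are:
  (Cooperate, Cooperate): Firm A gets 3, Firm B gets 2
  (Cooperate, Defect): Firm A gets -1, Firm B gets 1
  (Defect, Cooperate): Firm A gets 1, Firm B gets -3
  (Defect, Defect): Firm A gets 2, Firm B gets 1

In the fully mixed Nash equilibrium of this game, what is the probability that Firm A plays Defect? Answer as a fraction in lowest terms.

Let p be the probability that Firm A plays Cooperate. In a completely mixed equilibrium, Firm B must be indifferent between Cooperate and Defect.
Firm B's expected payoff from Cooperate is 2p − 3(1−p); from Defect it is p + (1−p).
Setting these equal: 5p − 3 = 1, so p = 4/5.
Therefore Firm A plays Defect with probability 1 − 4/5 = 1/5.

1/5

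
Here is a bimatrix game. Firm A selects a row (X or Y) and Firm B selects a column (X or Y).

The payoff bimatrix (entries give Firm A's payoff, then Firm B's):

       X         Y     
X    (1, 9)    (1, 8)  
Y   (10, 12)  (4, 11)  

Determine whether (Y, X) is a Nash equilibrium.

At (Y, X), Firm A earns 10; switching to X would give 1, so Firm A has no profitable deviation.
Firm B earns 12; switching to Y would give 11, so Firm B has no profitable deviation.
Neither player can gain by a unilateral deviation, so this profile is a Nash equilibrium.

Yes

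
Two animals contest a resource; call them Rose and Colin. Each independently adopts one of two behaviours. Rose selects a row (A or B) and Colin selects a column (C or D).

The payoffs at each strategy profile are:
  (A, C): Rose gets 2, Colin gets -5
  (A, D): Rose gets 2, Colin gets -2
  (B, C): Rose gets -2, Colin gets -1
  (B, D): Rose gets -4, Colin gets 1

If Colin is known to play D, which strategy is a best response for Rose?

Against D, Rose earns 2 from A and -4 from B.
So A is the best response.

A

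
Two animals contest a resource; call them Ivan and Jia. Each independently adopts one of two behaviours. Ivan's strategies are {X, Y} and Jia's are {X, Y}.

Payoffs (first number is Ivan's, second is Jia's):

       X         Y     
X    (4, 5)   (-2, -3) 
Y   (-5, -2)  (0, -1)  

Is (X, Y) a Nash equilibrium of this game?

No

At (X, Y), Ivan earns -2; switching to Y would give 0, so Ivan would deviate.
Jia earns -3; switching to X would give 5, so Jia would deviate.
Since at least one player can profitably deviate, this is not a Nash equilibrium.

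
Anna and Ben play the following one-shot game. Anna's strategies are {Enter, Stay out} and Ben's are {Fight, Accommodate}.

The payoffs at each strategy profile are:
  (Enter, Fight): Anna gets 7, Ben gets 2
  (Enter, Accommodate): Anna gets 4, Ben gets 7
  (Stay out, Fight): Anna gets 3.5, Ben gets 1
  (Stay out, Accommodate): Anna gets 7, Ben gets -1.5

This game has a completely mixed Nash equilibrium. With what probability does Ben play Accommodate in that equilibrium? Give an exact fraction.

Let y be the probability that Ben plays Fight. In a completely mixed equilibrium, Anna must be indifferent between Enter and Stay out.
Anna's expected payoff from Enter is 7y + 4(1−y); from Stay out it is 3.5y + 7(1−y).
Setting these equal: 3y + 4 = −3.5y + 7, so y = 6/13.
Therefore Ben plays Accommodate with probability 1 − 6/13 = 7/13.

7/13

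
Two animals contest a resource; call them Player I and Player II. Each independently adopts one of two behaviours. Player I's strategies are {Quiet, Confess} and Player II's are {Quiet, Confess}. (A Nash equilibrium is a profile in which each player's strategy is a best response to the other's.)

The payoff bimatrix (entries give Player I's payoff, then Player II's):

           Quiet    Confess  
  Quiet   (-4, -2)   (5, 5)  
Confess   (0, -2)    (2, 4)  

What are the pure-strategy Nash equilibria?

(Quiet, Confess)

(Quiet, Quiet): Player I prefers Confess (0 > -4); Player II prefers Confess (5 > -2) — not an equilibrium.
(Quiet, Confess): Player I gets 5 ≥ 2 from Confess, and Player II gets 5 ≥ -2 from Quiet — Nash equilibrium.
(Confess, Quiet): Player II prefers Confess (4 > -2) — not an equilibrium.
(Confess, Confess): Player I prefers Quiet (5 > 2) — not an equilibrium.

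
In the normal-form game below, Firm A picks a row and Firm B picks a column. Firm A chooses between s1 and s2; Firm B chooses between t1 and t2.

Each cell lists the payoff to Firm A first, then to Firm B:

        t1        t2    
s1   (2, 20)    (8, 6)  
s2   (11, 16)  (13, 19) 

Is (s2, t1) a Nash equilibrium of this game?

At (s2, t1), Firm A earns 11; switching to s1 would give 2, so Firm A has no profitable deviation.
Firm B earns 16; switching to t2 would give 19, so Firm B would deviate.
Since at least one player can profitably deviate, this is not a Nash equilibrium.

No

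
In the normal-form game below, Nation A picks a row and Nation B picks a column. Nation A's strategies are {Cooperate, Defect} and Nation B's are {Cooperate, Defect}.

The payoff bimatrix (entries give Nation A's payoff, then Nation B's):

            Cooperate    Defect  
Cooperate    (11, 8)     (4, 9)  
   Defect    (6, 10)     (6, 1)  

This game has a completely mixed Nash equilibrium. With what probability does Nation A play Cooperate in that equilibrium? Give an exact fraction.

9/10

Let p be the probability that Nation A plays Cooperate. In a completely mixed equilibrium, Nation B must be indifferent between Cooperate and Defect.
Nation B's expected payoff from Cooperate is 8p + 10(1−p); from Defect it is 9p + (1−p).
Setting these equal: −2p + 10 = 8p + 1, so p = 9/10.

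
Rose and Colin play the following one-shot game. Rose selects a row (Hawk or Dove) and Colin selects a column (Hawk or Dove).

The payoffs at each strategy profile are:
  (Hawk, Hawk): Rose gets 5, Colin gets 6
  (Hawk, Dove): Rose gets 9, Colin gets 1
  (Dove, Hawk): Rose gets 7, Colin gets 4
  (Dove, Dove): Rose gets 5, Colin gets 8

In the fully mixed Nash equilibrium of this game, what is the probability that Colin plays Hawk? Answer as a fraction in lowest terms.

Let c be the probability that Colin plays Hawk. In a completely mixed equilibrium, Rose must be indifferent between Hawk and Dove.
Rose's expected payoff from Hawk is 5c + 9(1−c); from Dove it is 7c + 5(1−c).
Setting these equal: −4c + 9 = 2c + 5, so c = 2/3.

2/3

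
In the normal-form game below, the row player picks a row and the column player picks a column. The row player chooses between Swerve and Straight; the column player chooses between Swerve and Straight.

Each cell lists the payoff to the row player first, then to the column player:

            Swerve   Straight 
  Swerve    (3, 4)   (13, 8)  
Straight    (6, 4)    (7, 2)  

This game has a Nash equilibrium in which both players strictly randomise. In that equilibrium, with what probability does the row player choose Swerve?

Let r be the probability that the row player plays Swerve. In a completely mixed equilibrium, the column player must be indifferent between Swerve and Straight.
The column player's expected payoff from Swerve is 4r + 4(1−r); from Straight it is 8r + 2(1−r).
Setting these equal: 4 = 6r + 2, so r = 1/3.

1/3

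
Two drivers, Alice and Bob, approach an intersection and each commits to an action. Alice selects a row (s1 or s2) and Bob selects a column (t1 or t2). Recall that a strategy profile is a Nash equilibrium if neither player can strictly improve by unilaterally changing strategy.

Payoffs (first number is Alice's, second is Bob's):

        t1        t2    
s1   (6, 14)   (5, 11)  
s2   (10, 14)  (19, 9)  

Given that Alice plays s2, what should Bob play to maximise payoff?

t1

Against s2, Bob earns 14 from t1 and 9 from t2.
So t1 is the best response.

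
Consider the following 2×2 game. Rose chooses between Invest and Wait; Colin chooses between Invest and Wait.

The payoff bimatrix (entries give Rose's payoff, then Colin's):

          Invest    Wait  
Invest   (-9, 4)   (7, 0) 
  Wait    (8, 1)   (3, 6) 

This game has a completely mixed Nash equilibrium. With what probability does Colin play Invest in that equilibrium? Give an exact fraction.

Let c be the probability that Colin plays Invest. In a completely mixed equilibrium, Rose must be indifferent between Invest and Wait.
Rose's expected payoff from Invest is −9c + 7(1−c); from Wait it is 8c + 3(1−c).
Setting these equal: −16c + 7 = 5c + 3, so c = 4/21.

4/21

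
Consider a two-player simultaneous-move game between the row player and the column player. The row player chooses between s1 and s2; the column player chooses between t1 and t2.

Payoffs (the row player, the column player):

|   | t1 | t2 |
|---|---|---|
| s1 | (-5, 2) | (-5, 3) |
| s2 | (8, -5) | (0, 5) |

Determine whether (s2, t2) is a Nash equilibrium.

Yes

At (s2, t2), the row player earns 0; switching to s1 would give -5, so the row player has no profitable deviation.
The column player earns 5; switching to t1 would give -5, so the column player has no profitable deviation.
Neither player can gain by a unilateral deviation, so this profile is a Nash equilibrium.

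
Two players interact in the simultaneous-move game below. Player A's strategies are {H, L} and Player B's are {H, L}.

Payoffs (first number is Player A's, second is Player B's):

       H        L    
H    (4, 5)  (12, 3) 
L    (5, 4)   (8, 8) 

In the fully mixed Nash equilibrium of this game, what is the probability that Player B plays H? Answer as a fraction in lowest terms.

4/5

Let q be the probability that Player B plays H. In a completely mixed equilibrium, Player A must be indifferent between H and L.
Player A's expected payoff from H is 4q + 12(1−q); from L it is 5q + 8(1−q).
Setting these equal: −8q + 12 = −3q + 8, so q = 4/5.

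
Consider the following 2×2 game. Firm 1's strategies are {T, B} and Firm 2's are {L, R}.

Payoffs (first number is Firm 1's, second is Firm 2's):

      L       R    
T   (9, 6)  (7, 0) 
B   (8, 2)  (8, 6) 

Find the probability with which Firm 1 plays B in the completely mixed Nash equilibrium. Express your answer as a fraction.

3/5

Let p be the probability that Firm 1 plays T. In a completely mixed equilibrium, Firm 2 must be indifferent between L and R.
Firm 2's expected payoff from L is 6p + 2(1−p); from R it is 6(1−p).
Setting these equal: 4p + 2 = −6p + 6, so p = 2/5.
Therefore Firm 1 plays B with probability 1 − 2/5 = 3/5.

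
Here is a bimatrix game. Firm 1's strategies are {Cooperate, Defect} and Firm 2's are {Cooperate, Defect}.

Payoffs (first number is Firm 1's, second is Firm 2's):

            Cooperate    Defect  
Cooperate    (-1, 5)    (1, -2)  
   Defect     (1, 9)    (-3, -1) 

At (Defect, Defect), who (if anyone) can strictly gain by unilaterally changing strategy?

Both

Firm 1 at (Defect, Defect) earns -3; deviating to Cooperate yields 1 — a strict improvement.
Firm 2 earns -1; deviating to Cooperate yields 9 — a strict improvement.
Both Firm 1 and Firm 2 have strictly profitable deviations.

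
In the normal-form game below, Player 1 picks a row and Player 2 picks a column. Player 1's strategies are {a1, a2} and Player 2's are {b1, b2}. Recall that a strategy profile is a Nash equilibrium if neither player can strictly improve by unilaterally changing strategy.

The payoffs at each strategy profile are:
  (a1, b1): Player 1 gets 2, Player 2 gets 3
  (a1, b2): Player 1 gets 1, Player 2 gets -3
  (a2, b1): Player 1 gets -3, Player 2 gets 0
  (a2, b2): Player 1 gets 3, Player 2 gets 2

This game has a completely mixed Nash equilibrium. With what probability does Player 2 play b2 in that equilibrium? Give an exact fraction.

Let y be the probability that Player 2 plays b1. In a completely mixed equilibrium, Player 1 must be indifferent between a1 and a2.
Player 1's expected payoff from a1 is 2y + (1−y); from a2 it is −3y + 3(1−y).
Setting these equal: y + 1 = −6y + 3, so y = 2/7.
Therefore Player 2 plays b2 with probability 1 − 2/7 = 5/7.

5/7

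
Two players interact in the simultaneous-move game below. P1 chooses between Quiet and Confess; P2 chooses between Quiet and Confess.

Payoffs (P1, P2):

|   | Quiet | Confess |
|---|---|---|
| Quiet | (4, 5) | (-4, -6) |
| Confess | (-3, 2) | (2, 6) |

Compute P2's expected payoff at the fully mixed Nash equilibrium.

First find x, the probability P1 plays Quiet, from P2's indifference between Quiet and Confess: 5x + 2(1−x) = −6x + 6(1−x), giving x = 4/15.
Since P2 is indifferent in equilibrium, P2's expected payoff equals the payoff from either column against (4/15, 11/15). Using Quiet: 5(4/15) + 2(11/15) = 14/5.

14/5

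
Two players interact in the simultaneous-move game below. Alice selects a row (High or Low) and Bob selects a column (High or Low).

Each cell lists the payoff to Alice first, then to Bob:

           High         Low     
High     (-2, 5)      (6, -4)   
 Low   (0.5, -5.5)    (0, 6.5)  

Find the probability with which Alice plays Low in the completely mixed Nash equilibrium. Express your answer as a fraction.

Let r be the probability that Alice plays High. In a completely mixed equilibrium, Bob must be indifferent between High and Low.
Bob's expected payoff from High is 5r − 5.5(1−r); from Low it is −4r + 6.5(1−r).
Setting these equal: 10.5r − 5.5 = −10.5r + 6.5, so r = 4/7.
Therefore Alice plays Low with probability 1 − 4/7 = 3/7.

3/7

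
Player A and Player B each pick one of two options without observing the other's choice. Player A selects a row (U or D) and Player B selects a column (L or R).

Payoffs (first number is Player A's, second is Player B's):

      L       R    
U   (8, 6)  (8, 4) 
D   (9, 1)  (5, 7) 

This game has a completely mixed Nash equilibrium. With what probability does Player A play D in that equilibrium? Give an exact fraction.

Let r be the probability that Player A plays U. In a completely mixed equilibrium, Player B must be indifferent between L and R.
Player B's expected payoff from L is 6r + (1−r); from R it is 4r + 7(1−r).
Setting these equal: 5r + 1 = −3r + 7, so r = 3/4.
Therefore Player A plays D with probability 1 − 3/4 = 1/4.

1/4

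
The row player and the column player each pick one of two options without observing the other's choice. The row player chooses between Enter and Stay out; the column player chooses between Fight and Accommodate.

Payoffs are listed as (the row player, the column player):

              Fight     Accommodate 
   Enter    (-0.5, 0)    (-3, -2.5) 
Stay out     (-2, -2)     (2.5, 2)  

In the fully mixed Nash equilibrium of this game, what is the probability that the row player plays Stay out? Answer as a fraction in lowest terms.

Let x be the probability that the row player plays Enter. In a completely mixed equilibrium, the column player must be indifferent between Fight and Accommodate.
The column player's expected payoff from Fight is −2(1−x); from Accommodate it is −2.5x + 2(1−x).
Setting these equal: 2x − 2 = −4.5x + 2, so x = 8/13.
Therefore the row player plays Stay out with probability 1 − 8/13 = 5/13.

5/13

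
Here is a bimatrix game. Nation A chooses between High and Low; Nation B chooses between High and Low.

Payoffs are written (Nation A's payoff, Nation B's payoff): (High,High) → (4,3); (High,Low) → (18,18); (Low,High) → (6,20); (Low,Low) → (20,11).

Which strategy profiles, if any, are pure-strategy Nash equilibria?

(Low, High)

(High, High): Nation A prefers Low (6 > 4); Nation B prefers Low (18 > 3) — not an equilibrium.
(High, Low): Nation A prefers Low (20 > 18) — not an equilibrium.
(Low, High): Nation A gets 6 ≥ 4 from High, and Nation B gets 20 ≥ 11 from Low — Nash equilibrium.
(Low, Low): Nation B prefers High (20 > 11) — not an equilibrium.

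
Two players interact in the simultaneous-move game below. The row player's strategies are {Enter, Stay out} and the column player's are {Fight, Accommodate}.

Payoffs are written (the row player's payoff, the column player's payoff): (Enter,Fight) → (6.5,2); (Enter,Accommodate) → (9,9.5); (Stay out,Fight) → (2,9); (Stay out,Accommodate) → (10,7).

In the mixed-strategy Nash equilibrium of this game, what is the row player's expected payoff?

94/11

First find y, the probability the column player plays Fight, from the row player's indifference between Enter and Stay out: 6.5y + 9(1−y) = 2y + 10(1−y), giving y = 2/11.
Since the row player is indifferent in equilibrium, the row player's expected payoff equals the payoff from either row against (2/11, 9/11). Using Enter: 6.5(2/11) + 9(9/11) = 94/11.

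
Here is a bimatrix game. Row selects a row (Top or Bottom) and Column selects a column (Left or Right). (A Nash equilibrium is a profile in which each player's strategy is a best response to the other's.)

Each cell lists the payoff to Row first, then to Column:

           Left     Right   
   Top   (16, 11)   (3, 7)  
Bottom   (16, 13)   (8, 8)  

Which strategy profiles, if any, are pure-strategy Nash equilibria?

(Top, Left) and (Bottom, Left)

(Top, Left): Row gets 16 ≥ 16 from Bottom, and Column gets 11 ≥ 7 from Right — Nash equilibrium.
(Top, Right): Row prefers Bottom (8 > 3); Column prefers Left (11 > 7) — not an equilibrium.
(Bottom, Left): Row gets 16 ≥ 16 from Top, and Column gets 13 ≥ 8 from Right — Nash equilibrium.
(Bottom, Right): Column prefers Left (13 > 8) — not an equilibrium.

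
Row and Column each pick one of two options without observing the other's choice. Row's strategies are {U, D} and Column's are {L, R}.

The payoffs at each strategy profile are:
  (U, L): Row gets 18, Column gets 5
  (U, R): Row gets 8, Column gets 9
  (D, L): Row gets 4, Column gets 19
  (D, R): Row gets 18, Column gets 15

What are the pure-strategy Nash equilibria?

none

(U, L): Column prefers R (9 > 5) — not an equilibrium.
(U, R): Row prefers D (18 > 8) — not an equilibrium.
(D, L): Row prefers U (18 > 4) — not an equilibrium.
(D, R): Column prefers L (19 > 15) — not an equilibrium.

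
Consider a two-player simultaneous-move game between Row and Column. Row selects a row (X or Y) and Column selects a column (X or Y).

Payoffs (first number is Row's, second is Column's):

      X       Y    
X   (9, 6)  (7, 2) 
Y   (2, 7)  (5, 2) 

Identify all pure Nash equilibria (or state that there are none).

(X, X): Row gets 9 ≥ 2 from Y, and Column gets 6 ≥ 2 from Y — Nash equilibrium.
(X, Y): Column prefers X (6 > 2) — not an equilibrium.
(Y, X): Row prefers X (9 > 2) — not an equilibrium.
(Y, Y): Row prefers X (7 > 5); Column prefers X (7 > 2) — not an equilibrium.

(X, X)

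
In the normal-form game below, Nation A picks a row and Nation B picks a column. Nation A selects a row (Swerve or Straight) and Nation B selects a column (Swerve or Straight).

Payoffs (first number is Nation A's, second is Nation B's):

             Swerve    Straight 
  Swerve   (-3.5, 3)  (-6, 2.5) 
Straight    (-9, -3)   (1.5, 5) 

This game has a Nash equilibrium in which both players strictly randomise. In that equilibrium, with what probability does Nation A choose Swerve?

Let p be the probability that Nation A plays Swerve. In a completely mixed equilibrium, Nation B must be indifferent between Swerve and Straight.
Nation B's expected payoff from Swerve is 3p − 3(1−p); from Straight it is 2.5p + 5(1−p).
Setting these equal: 6p − 3 = −2.5p + 5, so p = 16/17.

16/17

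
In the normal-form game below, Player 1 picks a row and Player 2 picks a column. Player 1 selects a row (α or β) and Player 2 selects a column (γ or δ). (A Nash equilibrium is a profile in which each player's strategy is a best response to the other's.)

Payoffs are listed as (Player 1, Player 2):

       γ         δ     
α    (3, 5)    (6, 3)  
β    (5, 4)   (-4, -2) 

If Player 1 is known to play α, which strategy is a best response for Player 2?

Against α, Player 2 earns 5 from γ and 3 from δ.
So γ is the best response.

γ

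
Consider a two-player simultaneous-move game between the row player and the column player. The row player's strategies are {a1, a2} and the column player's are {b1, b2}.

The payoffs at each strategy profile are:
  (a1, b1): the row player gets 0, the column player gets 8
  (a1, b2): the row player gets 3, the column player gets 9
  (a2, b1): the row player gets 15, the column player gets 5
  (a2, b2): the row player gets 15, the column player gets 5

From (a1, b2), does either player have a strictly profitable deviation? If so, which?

The row player at (a1, b2) earns 3; deviating to a2 yields 15 — a strict improvement.
The column player earns 9; deviating to b1 yields 8 — not better.
Only the row player has a strictly profitable deviation.

The row player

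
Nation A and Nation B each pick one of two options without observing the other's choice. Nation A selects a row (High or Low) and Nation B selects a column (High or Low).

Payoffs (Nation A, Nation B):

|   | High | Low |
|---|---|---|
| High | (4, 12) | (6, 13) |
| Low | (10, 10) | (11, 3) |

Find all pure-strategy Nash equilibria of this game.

(High, High): Nation A prefers Low (10 > 4); Nation B prefers Low (13 > 12) — not an equilibrium.
(High, Low): Nation A prefers Low (11 > 6) — not an equilibrium.
(Low, High): Nation A gets 10 ≥ 4 from High, and Nation B gets 10 ≥ 3 from Low — Nash equilibrium.
(Low, Low): Nation B prefers High (10 > 3) — not an equilibrium.

(Low, High)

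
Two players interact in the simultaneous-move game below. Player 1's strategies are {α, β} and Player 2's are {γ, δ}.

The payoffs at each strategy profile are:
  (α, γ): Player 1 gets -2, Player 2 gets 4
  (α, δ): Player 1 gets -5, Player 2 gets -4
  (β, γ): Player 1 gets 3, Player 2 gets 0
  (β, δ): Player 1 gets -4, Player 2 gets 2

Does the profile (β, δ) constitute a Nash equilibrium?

Yes

At (β, δ), Player 1 earns -4; switching to α would give -5, so Player 1 has no profitable deviation.
Player 2 earns 2; switching to γ would give 0, so Player 2 has no profitable deviation.
Neither player can gain by a unilateral deviation, so this profile is a Nash equilibrium.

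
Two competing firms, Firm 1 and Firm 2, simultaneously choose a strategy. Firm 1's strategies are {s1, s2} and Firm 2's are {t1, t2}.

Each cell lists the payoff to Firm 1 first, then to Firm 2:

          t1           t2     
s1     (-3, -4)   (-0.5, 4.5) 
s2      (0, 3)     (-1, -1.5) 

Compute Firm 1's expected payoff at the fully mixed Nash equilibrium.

First find y, the probability Firm 2 plays t1, from Firm 1's indifference between s1 and s2: −3y − 0.5(1−y) = −(1−y), giving y = 1/7.
Since Firm 1 is indifferent in equilibrium, Firm 1's expected payoff equals the payoff from either row against (1/7, 6/7). Using s1: −3(1/7) − 0.5(6/7) = -6/7.

-6/7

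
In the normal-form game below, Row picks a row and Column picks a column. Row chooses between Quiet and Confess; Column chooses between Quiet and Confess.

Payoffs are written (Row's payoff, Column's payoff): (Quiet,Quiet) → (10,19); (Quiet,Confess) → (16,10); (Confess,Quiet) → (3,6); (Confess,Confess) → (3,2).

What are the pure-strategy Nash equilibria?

(Quiet, Quiet): Row gets 10 ≥ 3 from Confess, and Column gets 19 ≥ 10 from Confess — Nash equilibrium.
(Quiet, Confess): Column prefers Quiet (19 > 10) — not an equilibrium.
(Confess, Quiet): Row prefers Quiet (10 > 3) — not an equilibrium.
(Confess, Confess): Row prefers Quiet (16 > 3); Column prefers Quiet (6 > 2) — not an equilibrium.

(Quiet, Quiet)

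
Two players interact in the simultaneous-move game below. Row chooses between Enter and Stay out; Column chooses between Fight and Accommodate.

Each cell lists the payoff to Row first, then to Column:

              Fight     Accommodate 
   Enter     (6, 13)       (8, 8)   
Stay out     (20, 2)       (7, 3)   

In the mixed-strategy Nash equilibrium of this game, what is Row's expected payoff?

118/15

First find y, the probability Column plays Fight, from Row's indifference between Enter and Stay out: 6y + 8(1−y) = 20y + 7(1−y), giving y = 1/15.
Since Row is indifferent in equilibrium, Row's expected payoff equals the payoff from either row against (1/15, 14/15). Using Enter: 6(1/15) + 8(14/15) = 118/15.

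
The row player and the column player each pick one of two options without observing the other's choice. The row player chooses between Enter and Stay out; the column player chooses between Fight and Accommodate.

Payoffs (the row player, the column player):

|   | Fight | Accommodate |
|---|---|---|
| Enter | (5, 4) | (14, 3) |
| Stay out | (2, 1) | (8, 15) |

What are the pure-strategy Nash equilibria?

(Enter, Fight)

(Enter, Fight): the row player gets 5 ≥ 2 from Stay out, and the column player gets 4 ≥ 3 from Accommodate — Nash equilibrium.
(Enter, Accommodate): the column player prefers Fight (4 > 3) — not an equilibrium.
(Stay out, Fight): the row player prefers Enter (5 > 2); the column player prefers Accommodate (15 > 1) — not an equilibrium.
(Stay out, Accommodate): the row player prefers Enter (14 > 8) — not an equilibrium.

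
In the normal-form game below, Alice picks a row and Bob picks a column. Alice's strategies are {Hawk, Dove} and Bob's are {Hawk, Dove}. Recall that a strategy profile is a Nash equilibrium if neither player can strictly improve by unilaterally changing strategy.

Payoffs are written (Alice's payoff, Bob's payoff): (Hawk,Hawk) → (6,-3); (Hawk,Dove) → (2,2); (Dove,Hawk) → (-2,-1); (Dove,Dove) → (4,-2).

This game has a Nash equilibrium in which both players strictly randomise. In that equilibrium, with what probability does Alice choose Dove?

Let x be the probability that Alice plays Hawk. In a completely mixed equilibrium, Bob must be indifferent between Hawk and Dove.
Bob's expected payoff from Hawk is −3x − (1−x); from Dove it is 2x − 2(1−x).
Setting these equal: −2x − 1 = 4x − 2, so x = 1/6.
Therefore Alice plays Dove with probability 1 − 1/6 = 5/6.

5/6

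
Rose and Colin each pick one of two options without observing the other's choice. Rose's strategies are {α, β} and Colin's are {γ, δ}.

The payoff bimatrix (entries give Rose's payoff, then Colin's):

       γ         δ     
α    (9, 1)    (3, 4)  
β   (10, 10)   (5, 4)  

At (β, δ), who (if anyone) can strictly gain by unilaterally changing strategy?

Rose at (β, δ) earns 5; deviating to α yields 3 — not better.
Colin earns 4; deviating to γ yields 10 — a strict improvement.
Only Colin has a strictly profitable deviation.

Colin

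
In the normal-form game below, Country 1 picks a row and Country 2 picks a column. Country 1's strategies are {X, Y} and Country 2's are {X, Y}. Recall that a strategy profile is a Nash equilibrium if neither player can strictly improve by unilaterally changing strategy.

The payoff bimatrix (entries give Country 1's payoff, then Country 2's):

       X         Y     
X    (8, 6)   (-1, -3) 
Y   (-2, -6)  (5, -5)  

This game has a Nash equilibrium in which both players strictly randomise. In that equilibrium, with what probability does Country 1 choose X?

Let p be the probability that Country 1 plays X. In a completely mixed equilibrium, Country 2 must be indifferent between X and Y.
Country 2's expected payoff from X is 6p − 6(1−p); from Y it is −3p − 5(1−p).
Setting these equal: 12p − 6 = 2p − 5, so p = 1/10.

1/10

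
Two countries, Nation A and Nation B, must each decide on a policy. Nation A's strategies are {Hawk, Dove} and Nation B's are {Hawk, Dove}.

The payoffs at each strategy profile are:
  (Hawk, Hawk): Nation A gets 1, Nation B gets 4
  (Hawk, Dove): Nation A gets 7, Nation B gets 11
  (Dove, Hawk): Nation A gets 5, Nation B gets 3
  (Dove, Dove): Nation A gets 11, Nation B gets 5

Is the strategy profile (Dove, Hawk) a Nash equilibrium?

At (Dove, Hawk), Nation A earns 5; switching to Hawk would give 1, so Nation A has no profitable deviation.
Nation B earns 3; switching to Dove would give 5, so Nation B would deviate.
Since at least one player can profitably deviate, this is not a Nash equilibrium.

No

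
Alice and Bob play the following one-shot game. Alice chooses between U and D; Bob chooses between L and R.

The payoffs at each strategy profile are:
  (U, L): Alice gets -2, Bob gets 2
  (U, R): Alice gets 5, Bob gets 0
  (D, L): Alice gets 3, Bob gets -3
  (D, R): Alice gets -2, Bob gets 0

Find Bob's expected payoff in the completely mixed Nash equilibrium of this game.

First find p, the probability Alice plays U, from Bob's indifference between L and R: 2p − 3(1−p) = 0, giving p = 3/5.
Since Bob is indifferent in equilibrium, Bob's expected payoff equals the payoff from either column against (3/5, 2/5). Using L: 2(3/5) − 3(2/5) = 0.

0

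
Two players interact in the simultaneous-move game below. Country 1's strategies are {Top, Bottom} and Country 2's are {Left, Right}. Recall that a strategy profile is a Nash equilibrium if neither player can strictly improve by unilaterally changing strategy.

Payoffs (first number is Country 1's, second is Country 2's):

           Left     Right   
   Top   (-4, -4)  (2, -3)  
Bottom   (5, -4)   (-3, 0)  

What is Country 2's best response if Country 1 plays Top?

Right

Against Top, Country 2 earns -4 from Left and -3 from Right.
So Right is the best response.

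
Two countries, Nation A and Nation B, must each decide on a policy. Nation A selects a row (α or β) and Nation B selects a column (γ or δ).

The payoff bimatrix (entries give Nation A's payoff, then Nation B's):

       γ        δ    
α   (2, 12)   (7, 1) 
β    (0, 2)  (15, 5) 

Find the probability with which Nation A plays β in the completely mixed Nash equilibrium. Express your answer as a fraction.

11/14

Let p be the probability that Nation A plays α. In a completely mixed equilibrium, Nation B must be indifferent between γ and δ.
Nation B's expected payoff from γ is 12p + 2(1−p); from δ it is p + 5(1−p).
Setting these equal: 10p + 2 = −4p + 5, so p = 3/14.
Therefore Nation A plays β with probability 1 − 3/14 = 11/14.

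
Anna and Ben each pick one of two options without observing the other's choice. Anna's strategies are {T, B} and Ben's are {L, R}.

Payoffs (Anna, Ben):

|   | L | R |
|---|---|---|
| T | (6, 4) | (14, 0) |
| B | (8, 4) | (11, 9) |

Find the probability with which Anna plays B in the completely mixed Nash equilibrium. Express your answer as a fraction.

Let r be the probability that Anna plays T. In a completely mixed equilibrium, Ben must be indifferent between L and R.
Ben's expected payoff from L is 4r + 4(1−r); from R it is 9(1−r).
Setting these equal: 4 = −9r + 9, so r = 5/9.
Therefore Anna plays B with probability 1 − 5/9 = 4/9.

4/9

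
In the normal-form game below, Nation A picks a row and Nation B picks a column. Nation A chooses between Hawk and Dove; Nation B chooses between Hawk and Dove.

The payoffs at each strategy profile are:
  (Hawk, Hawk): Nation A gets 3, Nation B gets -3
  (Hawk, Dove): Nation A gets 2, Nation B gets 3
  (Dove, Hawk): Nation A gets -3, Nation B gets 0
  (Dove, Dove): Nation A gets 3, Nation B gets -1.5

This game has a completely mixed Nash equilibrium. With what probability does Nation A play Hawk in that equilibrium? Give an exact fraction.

1/5

Let x be the probability that Nation A plays Hawk. In a completely mixed equilibrium, Nation B must be indifferent between Hawk and Dove.
Nation B's expected payoff from Hawk is −3x; from Dove it is 3x − 1.5(1−x).
Setting these equal: −3x = 4.5x − 1.5, so x = 1/5.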